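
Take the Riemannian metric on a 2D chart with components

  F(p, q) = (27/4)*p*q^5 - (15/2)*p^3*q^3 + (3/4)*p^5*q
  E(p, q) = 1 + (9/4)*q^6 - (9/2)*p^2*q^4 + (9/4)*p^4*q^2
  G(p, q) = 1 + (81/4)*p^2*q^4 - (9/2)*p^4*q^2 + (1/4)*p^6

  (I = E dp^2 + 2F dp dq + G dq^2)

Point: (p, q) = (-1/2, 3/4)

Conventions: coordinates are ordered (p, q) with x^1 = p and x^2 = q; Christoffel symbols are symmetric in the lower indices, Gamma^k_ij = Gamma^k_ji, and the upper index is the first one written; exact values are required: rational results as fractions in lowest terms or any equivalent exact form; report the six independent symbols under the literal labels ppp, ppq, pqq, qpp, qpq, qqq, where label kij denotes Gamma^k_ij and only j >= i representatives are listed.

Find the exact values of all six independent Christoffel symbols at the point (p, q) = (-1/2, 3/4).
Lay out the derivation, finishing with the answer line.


E = 18409/16384, F = -3465/8192, G = 10025/4096 at the point
E_p = 405/512, E_q = 3105/2048, F_p = -2439/4096, F_q = -7743/2048, G_p = -5313/1024, G_q = 2079/256
EG - F^2 = 42125/16384;  g^inv = (16384/42125) * [[10025/4096, 3465/8192], [3465/8192, 18409/16384]]
first-kind symbols [ij,l] = (1/2)(d_i g_jl + d_j g_il - d_l g_ij): [pp,p] = E_p/2 = 405/1024, [pp,q] = F_p - E_q/2 = -693/512, [pq,p] = E_q/2 = 3105/4096, [pq,q] = G_p/2 = -5313/2048, [qq,p] = F_q - G_p/2 = -1215/1024, [qq,q] = G_q/2 = 2079/512
Gamma^p_ij = (G*[ij,p] - F*[ij,q])/(EG - F^2), Gamma^q_ij = (E*[ij,q] - F*[ij,p])/(EG - F^2)

Answer: Gamma_ppp = 1296/8425, Gamma_ppq = 2484/8425, Gamma_pqq = -3888/8425, Gamma_qpp = -22176/42125, Gamma_qpq = -42504/42125, Gamma_qqq = 66528/42125


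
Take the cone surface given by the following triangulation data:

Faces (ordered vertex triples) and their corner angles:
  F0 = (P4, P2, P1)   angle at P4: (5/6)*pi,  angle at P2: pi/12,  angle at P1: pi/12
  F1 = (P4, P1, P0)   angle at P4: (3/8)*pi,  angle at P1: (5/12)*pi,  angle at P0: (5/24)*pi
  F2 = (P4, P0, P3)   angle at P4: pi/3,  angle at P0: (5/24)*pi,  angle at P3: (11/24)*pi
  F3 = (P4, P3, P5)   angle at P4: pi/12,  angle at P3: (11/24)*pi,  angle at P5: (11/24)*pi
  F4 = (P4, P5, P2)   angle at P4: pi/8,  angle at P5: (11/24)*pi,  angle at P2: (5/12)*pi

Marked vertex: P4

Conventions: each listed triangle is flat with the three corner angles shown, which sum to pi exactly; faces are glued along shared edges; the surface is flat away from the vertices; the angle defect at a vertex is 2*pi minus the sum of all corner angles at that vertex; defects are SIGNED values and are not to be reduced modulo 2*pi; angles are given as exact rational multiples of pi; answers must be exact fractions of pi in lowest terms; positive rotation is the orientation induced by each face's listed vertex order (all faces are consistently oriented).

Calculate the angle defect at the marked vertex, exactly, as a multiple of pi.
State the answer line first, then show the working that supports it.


Answer: defect(P4) = pi/4

Sum of corner angles at P4: (7/4)*pi
defect = 2*pi - (7/4)*pi


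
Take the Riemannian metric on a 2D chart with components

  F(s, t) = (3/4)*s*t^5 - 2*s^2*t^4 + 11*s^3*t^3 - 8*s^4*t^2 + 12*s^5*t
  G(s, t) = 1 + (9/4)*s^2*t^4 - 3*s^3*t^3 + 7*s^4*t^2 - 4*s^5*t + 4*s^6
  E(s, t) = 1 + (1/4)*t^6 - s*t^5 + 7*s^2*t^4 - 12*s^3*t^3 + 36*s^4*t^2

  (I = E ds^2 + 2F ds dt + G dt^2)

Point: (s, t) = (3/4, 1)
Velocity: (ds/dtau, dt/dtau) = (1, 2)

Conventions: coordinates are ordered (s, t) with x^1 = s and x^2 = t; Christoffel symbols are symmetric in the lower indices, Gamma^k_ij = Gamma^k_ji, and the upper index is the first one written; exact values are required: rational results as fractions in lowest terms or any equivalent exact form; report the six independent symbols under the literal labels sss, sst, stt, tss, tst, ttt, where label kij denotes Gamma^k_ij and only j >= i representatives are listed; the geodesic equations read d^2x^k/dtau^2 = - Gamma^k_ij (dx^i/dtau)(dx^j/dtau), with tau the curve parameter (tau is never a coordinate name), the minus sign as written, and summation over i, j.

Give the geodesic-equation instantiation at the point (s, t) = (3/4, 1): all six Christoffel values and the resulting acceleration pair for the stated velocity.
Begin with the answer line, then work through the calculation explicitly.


Answer: Gamma_sss = 25600/13049, Gamma_sst = 10800/13049, Gamma_stt = 5400/13049, Gamma_tss = 11520/13049, Gamma_tst = 4860/13049, Gamma_ttt = 2430/13049; accelerations (d^2s/dtau^2, d^2t/dtau^2) = (-90400/13049, -40680/13049)

E = 689/64, F = 1125/256, G = 3049/1024 at the point
E_s = 50, E_t = 675/32, F_s = 1395/64, F_t = 2565/256, G_s = 1215/128, G_t = 1215/256
EG - F^2 = 13049/1024;  g^inv = (1024/13049) * [[3049/1024, -1125/256], [-1125/256, 689/64]]
first-kind symbols [ij,l] = (1/2)(d_i g_jl + d_j g_il - d_l g_ij): [ss,s] = E_s/2 = 25, [ss,t] = F_s - E_t/2 = 45/4, [st,s] = E_t/2 = 675/64, [st,t] = G_s/2 = 1215/256, [tt,s] = F_t - G_s/2 = 675/128, [tt,t] = G_t/2 = 1215/512
Gamma^s_ij = (G*[ij,s] - F*[ij,t])/(EG - F^2), Gamma^t_ij = (E*[ij,t] - F*[ij,s])/(EG - F^2)
Gamma_sss = 25600/13049, Gamma_sst = 10800/13049, Gamma_stt = 5400/13049, Gamma_tss = 11520/13049, Gamma_tst = 4860/13049, Gamma_ttt = 2430/13049
d^2s/dtau^2 = -(Gamma_sss*(1)^2 + 2*Gamma_sst*(1)*(2) + Gamma_stt*(2)^2) = -90400/13049
d^2t/dtau^2 = -(Gamma_tss*(1)^2 + 2*Gamma_tst*(1)*(2) + Gamma_ttt*(2)^2) = -40680/13049


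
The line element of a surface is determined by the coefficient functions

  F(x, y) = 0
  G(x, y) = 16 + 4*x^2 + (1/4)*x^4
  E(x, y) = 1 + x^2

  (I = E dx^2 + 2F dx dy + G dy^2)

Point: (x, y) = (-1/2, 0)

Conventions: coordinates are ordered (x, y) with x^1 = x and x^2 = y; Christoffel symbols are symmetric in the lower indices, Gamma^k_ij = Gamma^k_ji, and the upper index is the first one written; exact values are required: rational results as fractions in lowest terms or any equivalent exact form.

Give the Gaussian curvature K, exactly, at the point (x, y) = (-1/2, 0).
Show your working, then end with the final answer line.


E = 5/4, F = 0, G = 1089/64, EG - F^2 = 5445/256 at the point
E_x = -1, E_y = 0, F_x = 0, F_y = 0, G_x = -33/8, G_y = 0
E_yy = 0, F_xy = 0, G_xx = 35/4
By Brioschi, K is (det M1 - det M2) divided by (EG - F^2) squared.
M1 = [[-E_yy/2 + F_xy - G_xx/2, E_x/2, F_x - E_y/2], [F_y - G_x/2, E, F], [G_y/2, F, G]] = [[-35/8, -1/2, 0], [33/16, 5/4, 0], [0, 0, 1089/64]]; det M1 = -77319/1024
M2 = [[0, E_y/2, G_x/2], [E_y/2, E, F], [G_x/2, F, G]] = [[0, 0, -33/16], [0, 5/4, 0], [-33/16, 0, 1089/64]]; det M2 = -5445/1024
det M1 - det M2 = -35937/512; K = -35937/512 / (5445/256)^2 = -128/825

Answer: K = -128/825


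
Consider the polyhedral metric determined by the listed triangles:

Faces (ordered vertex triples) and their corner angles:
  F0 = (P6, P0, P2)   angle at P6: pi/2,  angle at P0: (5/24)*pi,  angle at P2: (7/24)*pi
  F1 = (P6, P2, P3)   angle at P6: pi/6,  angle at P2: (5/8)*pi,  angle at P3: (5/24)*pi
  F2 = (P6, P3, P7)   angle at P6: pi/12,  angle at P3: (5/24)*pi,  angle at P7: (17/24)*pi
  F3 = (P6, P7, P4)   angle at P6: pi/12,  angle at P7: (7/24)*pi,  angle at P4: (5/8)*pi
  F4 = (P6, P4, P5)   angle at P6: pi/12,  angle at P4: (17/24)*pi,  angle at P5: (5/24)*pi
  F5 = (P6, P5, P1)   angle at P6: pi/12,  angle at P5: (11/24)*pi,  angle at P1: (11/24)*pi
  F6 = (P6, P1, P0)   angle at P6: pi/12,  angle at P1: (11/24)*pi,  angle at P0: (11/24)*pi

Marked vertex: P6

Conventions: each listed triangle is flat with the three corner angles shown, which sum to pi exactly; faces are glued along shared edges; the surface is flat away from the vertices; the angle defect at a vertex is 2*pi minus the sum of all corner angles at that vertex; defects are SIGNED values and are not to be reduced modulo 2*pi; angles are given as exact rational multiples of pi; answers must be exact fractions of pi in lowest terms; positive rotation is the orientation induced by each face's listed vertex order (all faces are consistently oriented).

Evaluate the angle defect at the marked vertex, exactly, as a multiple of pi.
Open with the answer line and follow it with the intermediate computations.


Answer: defect(P6) = (11/12)*pi

Sum of corner angles at P6: (13/12)*pi
defect = 2*pi - (13/12)*pi


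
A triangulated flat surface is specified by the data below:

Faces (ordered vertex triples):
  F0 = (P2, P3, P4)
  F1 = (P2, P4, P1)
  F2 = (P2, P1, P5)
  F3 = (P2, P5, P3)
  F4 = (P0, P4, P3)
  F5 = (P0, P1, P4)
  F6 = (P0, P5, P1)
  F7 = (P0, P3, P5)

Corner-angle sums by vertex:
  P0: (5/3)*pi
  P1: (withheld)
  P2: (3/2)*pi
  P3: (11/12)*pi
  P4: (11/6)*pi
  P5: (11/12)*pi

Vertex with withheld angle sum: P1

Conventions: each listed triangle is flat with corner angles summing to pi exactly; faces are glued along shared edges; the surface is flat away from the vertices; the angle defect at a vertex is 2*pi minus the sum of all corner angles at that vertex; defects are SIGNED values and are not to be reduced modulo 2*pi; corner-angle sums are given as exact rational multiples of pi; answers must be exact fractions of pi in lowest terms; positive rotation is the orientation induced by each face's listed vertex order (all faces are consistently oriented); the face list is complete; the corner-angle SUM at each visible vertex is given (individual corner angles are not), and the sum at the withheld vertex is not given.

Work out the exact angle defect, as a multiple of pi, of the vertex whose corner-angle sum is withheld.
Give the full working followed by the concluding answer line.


V = 6, E = 12, F = 8; chi = V - E + F = 2
Gauss-Bonnet: total defect = 2*pi*chi = 4*pi; visible defects sum to (19/6)*pi

Answer: defect(P1) = (5/6)*pi


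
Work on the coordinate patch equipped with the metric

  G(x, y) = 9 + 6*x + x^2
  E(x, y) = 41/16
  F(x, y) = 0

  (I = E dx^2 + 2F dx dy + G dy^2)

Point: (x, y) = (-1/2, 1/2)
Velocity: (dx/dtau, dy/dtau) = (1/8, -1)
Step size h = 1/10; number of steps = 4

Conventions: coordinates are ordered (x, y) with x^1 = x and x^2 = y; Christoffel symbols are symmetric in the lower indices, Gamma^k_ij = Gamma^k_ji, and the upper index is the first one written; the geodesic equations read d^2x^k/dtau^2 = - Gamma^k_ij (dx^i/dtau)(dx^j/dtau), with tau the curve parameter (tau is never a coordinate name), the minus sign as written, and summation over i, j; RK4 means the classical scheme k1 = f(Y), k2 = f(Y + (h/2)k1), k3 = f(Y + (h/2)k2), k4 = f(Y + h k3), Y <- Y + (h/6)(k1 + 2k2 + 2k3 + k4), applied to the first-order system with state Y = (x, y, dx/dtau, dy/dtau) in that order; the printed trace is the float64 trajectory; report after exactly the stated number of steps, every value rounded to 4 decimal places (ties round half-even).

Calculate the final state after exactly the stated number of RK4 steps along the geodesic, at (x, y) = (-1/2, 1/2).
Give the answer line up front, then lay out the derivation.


Answer: x = -0.3746, y = 0.1154, dx/dtau = 0.4930, dy/dtau = -0.9068

f(Y) = (dx/dtau, dy/dtau, -Gamma^x_ij Y'^i Y'^j, -Gamma^y_ij Y'^i Y'^j) with the Gammas evaluated at the stage position; h = 0.100000; intermediate values shown to 6 dp
step 0: x = -0.5000, y = 0.5000, dx/dtau = 0.1250, dy/dtau = -1.0000
step 1:
  k1: at (x, y) = (-0.500000, 0.500000), (dx/dtau, dy/dtau) = (0.125000, -1.000000); Gamma_xxx = 0.000000, Gamma_xxy = 0.000000, Gamma_xyy = -0.975610, Gamma_yxx = 0.000000, Gamma_yxy = 0.400000, Gamma_yyy = 0.000000; k1 = (0.125000, -1.000000, 0.975610, 0.100000)
  k2: at (x, y) = (-0.493750, 0.450000), (dx/dtau, dy/dtau) = (0.173780, -0.995000); Gamma_xxx = 0.000000, Gamma_xxy = 0.000000, Gamma_xyy = -0.978049, Gamma_yxx = 0.000000, Gamma_yxy = 0.399002, Gamma_yyy = 0.000000; k2 = (0.173780, -0.995000, 0.968293, 0.137984)
  k3: at (x, y) = (-0.491311, 0.450250), (dx/dtau, dy/dtau) = (0.173415, -0.993101); Gamma_xxx = 0.000000, Gamma_xxy = 0.000000, Gamma_xyy = -0.979001, Gamma_yxx = 0.000000, Gamma_yxy = 0.398615, Gamma_yyy = 0.000000; k3 = (0.173415, -0.993101, 0.965539, 0.137297)
  k4: at (x, y) = (-0.482659, 0.400690), (dx/dtau, dy/dtau) = (0.221554, -0.986270); Gamma_xxx = 0.000000, Gamma_xxy = 0.000000, Gamma_xyy = -0.982377, Gamma_yxx = 0.000000, Gamma_yxy = 0.397244, Gamma_yyy = 0.000000; k4 = (0.221554, -0.986270, 0.955587, 0.173605)
  Y <- Y + (h/6)(k1 + 2k2 + 2k3 + k4): x = -0.4827, y = 0.4006, dx/dtau = 0.2216, dy/dtau = -0.9863
step 2:
  k1: at (x, y) = (-0.482651, 0.400625), (dx/dtau, dy/dtau) = (0.221648, -0.986264); Gamma_xxx = 0.000000, Gamma_xxy = 0.000000, Gamma_xyy = -0.982380, Gamma_yxx = 0.000000, Gamma_yxy = 0.397243, Gamma_yyy = 0.000000; k1 = (0.221648, -0.986264, 0.955577, 0.173677)
  k2: at (x, y) = (-0.471569, 0.351312), (dx/dtau, dy/dtau) = (0.269427, -0.977580); Gamma_xxx = 0.000000, Gamma_xxy = 0.000000, Gamma_xyy = -0.986705, Gamma_yxx = 0.000000, Gamma_yxy = 0.395502, Gamma_yyy = 0.000000; k2 = (0.269427, -0.977580, 0.942957, 0.208339)
  k3: at (x, y) = (-0.469180, 0.351746), (dx/dtau, dy/dtau) = (0.268796, -0.975847); Gamma_xxx = 0.000000, Gamma_xxy = 0.000000, Gamma_xyy = -0.987637, Gamma_yxx = 0.000000, Gamma_yxy = 0.395129, Gamma_yyy = 0.000000; k3 = (0.268796, -0.975847, 0.940504, 0.207287)
  k4: at (x, y) = (-0.455771, 0.303041), (dx/dtau, dy/dtau) = (0.315698, -0.965535); Gamma_xxx = 0.000000, Gamma_xxy = 0.000000, Gamma_xyy = -0.992870, Gamma_yxx = 0.000000, Gamma_yxy = 0.393046, Gamma_yyy = 0.000000; k4 = (0.315698, -0.965535, 0.925611, 0.239615)
  Y <- Y + (h/6)(k1 + 2k2 + 2k3 + k4): x = -0.4558, y = 0.3030, dx/dtau = 0.3158, dy/dtau = -0.9655
step 3:
  k1: at (x, y) = (-0.455754, 0.302981), (dx/dtau, dy/dtau) = (0.315783, -0.965521); Gamma_xxx = 0.000000, Gamma_xxy = 0.000000, Gamma_xyy = -0.992876, Gamma_yxx = 0.000000, Gamma_yxy = 0.393044, Gamma_yyy = 0.000000; k1 = (0.315783, -0.965521, 0.925591, 0.239674)
  k2: at (x, y) = (-0.439965, 0.254705), (dx/dtau, dy/dtau) = (0.362062, -0.953538); Gamma_xxx = 0.000000, Gamma_xxy = 0.000000, Gamma_xyy = -0.999038, Gamma_yxx = 0.000000, Gamma_yxy = 0.390620, Gamma_yyy = 0.000000; k2 = (0.362062, -0.953538, 0.908359, 0.269715)
  k3: at (x, y) = (-0.437651, 0.255304), (dx/dtau, dy/dtau) = (0.361201, -0.952036); Gamma_xxx = 0.000000, Gamma_xxy = 0.000000, Gamma_xyy = -0.999941, Gamma_yxx = 0.000000, Gamma_yxy = 0.390267, Gamma_yyy = 0.000000; k3 = (0.361201, -0.952036, 0.906318, 0.268407)
  k4: at (x, y) = (-0.419634, 0.207778), (dx/dtau, dy/dtau) = (0.406415, -0.938681); Gamma_xxx = 0.000000, Gamma_xxy = 0.000000, Gamma_xyy = -1.006972, Gamma_yxx = 0.000000, Gamma_yxy = 0.387542, Gamma_yyy = 0.000000; k4 = (0.406415, -0.938681, 0.887265, 0.295690)
  Y <- Y + (h/6)(k1 + 2k2 + 2k3 + k4): x = -0.4196, y = 0.2077, dx/dtau = 0.4065, dy/dtau = -0.9387
step 4:
  k1: at (x, y) = (-0.419609, 0.207725), (dx/dtau, dy/dtau) = (0.406486, -0.938661); Gamma_xxx = 0.000000, Gamma_xxy = 0.000000, Gamma_xyy = -1.006982, Gamma_yxx = 0.000000, Gamma_yxy = 0.387538, Gamma_yyy = 0.000000; k1 = (0.406486, -0.938661, 0.887237, 0.295733)
  k2: at (x, y) = (-0.399285, 0.160792), (dx/dtau, dy/dtau) = (0.450848, -0.923875); Gamma_xxx = 0.000000, Gamma_xxy = 0.000000, Gamma_xyy = -1.014913, Gamma_yxx = 0.000000, Gamma_yxy = 0.384510, Gamma_yyy = 0.000000; k2 = (0.450848, -0.923875, 0.866274, 0.320317)
  k3: at (x, y) = (-0.397067, 0.161532), (dx/dtau, dy/dtau) = (0.449800, -0.922645); Gamma_xxx = 0.000000, Gamma_xxy = 0.000000, Gamma_xyy = -1.015779, Gamma_yxx = 0.000000, Gamma_yxy = 0.384182, Gamma_yyy = 0.000000; k3 = (0.449800, -0.922645, 0.864707, 0.318876)
  k4: at (x, y) = (-0.374629, 0.115461), (dx/dtau, dy/dtau) = (0.492957, -0.906774); Gamma_xxx = 0.000000, Gamma_xxy = 0.000000, Gamma_xyy = -1.024535, Gamma_yxx = 0.000000, Gamma_yxy = 0.380899, Gamma_yyy = 0.000000; k4 = (0.492957, -0.906774, 0.842412, 0.340524)
  Y <- Y + (h/6)(k1 + 2k2 + 2k3 + k4): x = -0.3746, y = 0.1154, dx/dtau = 0.4930, dy/dtau = -0.9068


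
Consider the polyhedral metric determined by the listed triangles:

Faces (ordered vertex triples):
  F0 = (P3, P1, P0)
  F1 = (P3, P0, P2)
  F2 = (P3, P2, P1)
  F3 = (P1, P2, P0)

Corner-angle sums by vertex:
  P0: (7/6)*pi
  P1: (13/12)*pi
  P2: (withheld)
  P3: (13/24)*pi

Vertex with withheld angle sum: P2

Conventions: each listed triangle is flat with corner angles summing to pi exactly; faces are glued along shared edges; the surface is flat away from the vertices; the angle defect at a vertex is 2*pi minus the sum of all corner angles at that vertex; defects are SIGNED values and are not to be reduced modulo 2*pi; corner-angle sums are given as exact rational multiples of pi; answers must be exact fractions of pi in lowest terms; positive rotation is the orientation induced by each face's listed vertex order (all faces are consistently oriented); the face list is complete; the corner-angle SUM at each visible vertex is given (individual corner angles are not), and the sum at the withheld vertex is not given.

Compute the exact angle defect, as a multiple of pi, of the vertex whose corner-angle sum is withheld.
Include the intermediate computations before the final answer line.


V = 4, E = 6, F = 4; chi = V - E + F = 2
Gauss-Bonnet: total defect = 2*pi*chi = 4*pi; visible defects sum to (77/24)*pi

Answer: defect(P2) = (19/24)*pi


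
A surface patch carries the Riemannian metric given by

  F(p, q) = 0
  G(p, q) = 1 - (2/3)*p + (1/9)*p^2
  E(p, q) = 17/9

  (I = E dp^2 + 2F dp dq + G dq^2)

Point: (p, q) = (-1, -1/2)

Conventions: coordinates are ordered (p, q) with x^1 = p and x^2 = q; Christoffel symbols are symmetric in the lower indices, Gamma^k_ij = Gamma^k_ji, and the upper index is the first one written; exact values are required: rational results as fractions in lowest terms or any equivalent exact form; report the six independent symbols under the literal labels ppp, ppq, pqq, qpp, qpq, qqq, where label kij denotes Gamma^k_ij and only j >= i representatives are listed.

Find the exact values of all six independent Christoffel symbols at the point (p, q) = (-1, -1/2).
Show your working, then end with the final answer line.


E = 17/9, F = 0, G = 16/9 at the point
E_p = 0, E_q = 0, F_p = 0, F_q = 0, G_p = -8/9, G_q = 0
EG - F^2 = 272/81;  g^inv = (81/272) * [[16/9, 0], [0, 17/9]]
first-kind symbols [ij,l] = (1/2)(d_i g_jl + d_j g_il - d_l g_ij): [pp,p] = E_p/2 = 0, [pp,q] = F_p - E_q/2 = 0, [pq,p] = E_q/2 = 0, [pq,q] = G_p/2 = -4/9, [qq,p] = F_q - G_p/2 = 4/9, [qq,q] = G_q/2 = 0
Gamma^p_ij = (G*[ij,p] - F*[ij,q])/(EG - F^2), Gamma^q_ij = (E*[ij,q] - F*[ij,p])/(EG - F^2)

Answer: Gamma_ppp = 0, Gamma_ppq = 0, Gamma_pqq = 4/17, Gamma_qpp = 0, Gamma_qpq = -1/4, Gamma_qqq = 0


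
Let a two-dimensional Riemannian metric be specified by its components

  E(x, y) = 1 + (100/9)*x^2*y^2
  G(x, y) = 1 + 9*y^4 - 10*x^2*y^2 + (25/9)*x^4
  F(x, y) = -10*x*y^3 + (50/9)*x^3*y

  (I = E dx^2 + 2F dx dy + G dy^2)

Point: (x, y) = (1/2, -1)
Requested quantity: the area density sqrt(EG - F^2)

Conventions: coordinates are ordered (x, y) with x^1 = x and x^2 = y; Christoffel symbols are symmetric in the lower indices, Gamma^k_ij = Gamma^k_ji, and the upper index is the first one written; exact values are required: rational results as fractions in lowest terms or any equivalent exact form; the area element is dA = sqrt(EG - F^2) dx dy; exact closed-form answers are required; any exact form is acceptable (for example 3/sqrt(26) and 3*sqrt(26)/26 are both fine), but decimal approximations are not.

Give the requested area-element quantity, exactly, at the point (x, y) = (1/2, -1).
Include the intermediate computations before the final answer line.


E = 34/9, F = 155/36, G = 1105/144; EG - F^2 = 1505/144

Answer: sqrt(EG - F^2) = sqrt(1505)/12


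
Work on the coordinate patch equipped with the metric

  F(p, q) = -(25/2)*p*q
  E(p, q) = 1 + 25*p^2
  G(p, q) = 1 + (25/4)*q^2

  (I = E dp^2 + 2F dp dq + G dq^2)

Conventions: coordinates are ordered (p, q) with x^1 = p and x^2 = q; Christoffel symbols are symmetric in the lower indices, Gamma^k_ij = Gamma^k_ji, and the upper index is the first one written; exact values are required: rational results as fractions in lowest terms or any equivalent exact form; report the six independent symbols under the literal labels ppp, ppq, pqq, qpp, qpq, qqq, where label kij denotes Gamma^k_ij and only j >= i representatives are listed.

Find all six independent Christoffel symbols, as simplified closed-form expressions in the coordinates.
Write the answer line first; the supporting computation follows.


Answer: Gamma_ppp = 100*p/(100*p^2 + 25*q^2 + 4), Gamma_ppq = 0, Gamma_pqq = -50*p/(100*p^2 + 25*q^2 + 4), Gamma_qpp = -50*q/(100*p^2 + 25*q^2 + 4), Gamma_qpq = 0, Gamma_qqq = 25*q/(100*p^2 + 25*q^2 + 4)

E = 1 + 25*p^2; F = -(25/2)*p*q; G = 1 + (25/4)*q^2
Gamma^k_ij = (1/2) g^{kl} (d_i g_jl + d_j g_il - d_l g_ij), with g^inv = (1/(EG-F^2)) [[G, -F], [-F, E]]
first partials: E_p = 50*p, E_q = 0, F_p = -(25/2)*q, F_q = -(25/2)*p, G_p = 0, G_q = (25/2)*q
D = EG - F^2 = 1 + (25/4)*q^2 + 25*p^2
expanded: Gamma^p_pp = (G E_p - 2F F_p + F E_q)/(2D), Gamma^p_pq = (G E_q - F G_p)/(2D), Gamma^p_qq = (2G F_q - G G_p - F G_q)/(2D), Gamma^q_pp = (2E F_p - E E_q - F E_p)/(2D), Gamma^q_pq = (E G_p - F E_q)/(2D), Gamma^q_qq = (E G_q - 2F F_q + F G_p)/(2D); substitute and cancel common factors


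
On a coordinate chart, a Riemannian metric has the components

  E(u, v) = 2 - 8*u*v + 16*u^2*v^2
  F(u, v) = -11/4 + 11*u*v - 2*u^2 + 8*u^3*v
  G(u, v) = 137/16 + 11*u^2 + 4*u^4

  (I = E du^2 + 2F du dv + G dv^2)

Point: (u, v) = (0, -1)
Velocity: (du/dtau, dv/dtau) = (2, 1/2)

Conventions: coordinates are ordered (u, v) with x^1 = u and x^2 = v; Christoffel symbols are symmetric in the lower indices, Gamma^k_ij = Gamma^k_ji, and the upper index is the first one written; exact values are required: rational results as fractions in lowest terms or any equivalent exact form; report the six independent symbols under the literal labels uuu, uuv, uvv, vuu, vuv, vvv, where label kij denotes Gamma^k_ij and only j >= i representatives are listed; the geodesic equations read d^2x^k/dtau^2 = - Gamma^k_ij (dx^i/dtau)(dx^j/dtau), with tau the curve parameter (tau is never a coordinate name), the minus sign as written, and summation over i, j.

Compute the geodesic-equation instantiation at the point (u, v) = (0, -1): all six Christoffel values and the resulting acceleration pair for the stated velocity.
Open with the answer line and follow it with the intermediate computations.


Answer: Gamma_uuu = 64/153, Gamma_uuv = 0, Gamma_uvv = 0, Gamma_vuu = -176/153, Gamma_vuv = 0, Gamma_vvv = 0; accelerations (d^2u/dtau^2, d^2v/dtau^2) = (-256/153, 704/153)

E = 2, F = -11/4, G = 137/16 at the point
E_u = 8, E_v = 0, F_u = -11, F_v = 0, G_u = 0, G_v = 0
EG - F^2 = 153/16;  g^inv = (16/153) * [[137/16, 11/4], [11/4, 2]]
first-kind symbols [ij,l] = (1/2)(d_i g_jl + d_j g_il - d_l g_ij): [uu,u] = E_u/2 = 4, [uu,v] = F_u - E_v/2 = -11, [uv,u] = E_v/2 = 0, [uv,v] = G_u/2 = 0, [vv,u] = F_v - G_u/2 = 0, [vv,v] = G_v/2 = 0
Gamma^u_ij = (G*[ij,u] - F*[ij,v])/(EG - F^2), Gamma^v_ij = (E*[ij,v] - F*[ij,u])/(EG - F^2)
Gamma_uuu = 64/153, Gamma_uuv = 0, Gamma_uvv = 0, Gamma_vuu = -176/153, Gamma_vuv = 0, Gamma_vvv = 0
d^2u/dtau^2 = -(Gamma_uuu*(2)^2 + 2*Gamma_uuv*(2)*(1/2) + Gamma_uvv*(1/2)^2) = -256/153
d^2v/dtau^2 = -(Gamma_vuu*(2)^2 + 2*Gamma_vuv*(2)*(1/2) + Gamma_vvv*(1/2)^2) = 704/153


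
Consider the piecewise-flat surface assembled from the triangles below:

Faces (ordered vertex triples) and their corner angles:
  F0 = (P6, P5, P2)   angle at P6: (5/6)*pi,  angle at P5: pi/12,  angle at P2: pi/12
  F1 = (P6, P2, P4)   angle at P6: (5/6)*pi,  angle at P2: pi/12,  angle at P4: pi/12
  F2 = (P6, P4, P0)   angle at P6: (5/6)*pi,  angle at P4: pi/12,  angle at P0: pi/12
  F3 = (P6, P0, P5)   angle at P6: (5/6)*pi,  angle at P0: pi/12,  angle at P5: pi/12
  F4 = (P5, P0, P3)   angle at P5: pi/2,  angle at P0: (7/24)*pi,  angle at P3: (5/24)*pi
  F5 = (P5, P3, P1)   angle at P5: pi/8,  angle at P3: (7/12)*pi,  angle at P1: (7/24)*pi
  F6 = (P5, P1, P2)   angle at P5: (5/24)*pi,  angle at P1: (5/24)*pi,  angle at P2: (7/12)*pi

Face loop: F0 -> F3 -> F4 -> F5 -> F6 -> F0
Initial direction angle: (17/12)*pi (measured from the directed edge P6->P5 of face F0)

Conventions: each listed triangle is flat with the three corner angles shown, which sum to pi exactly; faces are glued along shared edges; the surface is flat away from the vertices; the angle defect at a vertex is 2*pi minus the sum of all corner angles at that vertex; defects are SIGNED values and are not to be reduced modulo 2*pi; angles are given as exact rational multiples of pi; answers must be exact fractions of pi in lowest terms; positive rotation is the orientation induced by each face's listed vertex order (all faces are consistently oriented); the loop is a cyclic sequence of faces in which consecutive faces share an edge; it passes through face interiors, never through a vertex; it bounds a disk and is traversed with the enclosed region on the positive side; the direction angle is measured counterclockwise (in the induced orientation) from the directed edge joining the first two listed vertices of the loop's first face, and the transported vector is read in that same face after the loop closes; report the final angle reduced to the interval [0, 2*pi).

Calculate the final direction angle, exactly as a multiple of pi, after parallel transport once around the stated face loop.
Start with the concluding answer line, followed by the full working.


Answer: final direction angle = (5/12)*pi

enclosed vertex P5: corner angles sum to pi, defect = 2*pi - pi = pi
adding the enclosed defects to the starting angle (mod 2*pi, induced orientation) gives the holonomy
final angle = (17/12)*pi + pi = (5/12)*pi (mod 2*pi)


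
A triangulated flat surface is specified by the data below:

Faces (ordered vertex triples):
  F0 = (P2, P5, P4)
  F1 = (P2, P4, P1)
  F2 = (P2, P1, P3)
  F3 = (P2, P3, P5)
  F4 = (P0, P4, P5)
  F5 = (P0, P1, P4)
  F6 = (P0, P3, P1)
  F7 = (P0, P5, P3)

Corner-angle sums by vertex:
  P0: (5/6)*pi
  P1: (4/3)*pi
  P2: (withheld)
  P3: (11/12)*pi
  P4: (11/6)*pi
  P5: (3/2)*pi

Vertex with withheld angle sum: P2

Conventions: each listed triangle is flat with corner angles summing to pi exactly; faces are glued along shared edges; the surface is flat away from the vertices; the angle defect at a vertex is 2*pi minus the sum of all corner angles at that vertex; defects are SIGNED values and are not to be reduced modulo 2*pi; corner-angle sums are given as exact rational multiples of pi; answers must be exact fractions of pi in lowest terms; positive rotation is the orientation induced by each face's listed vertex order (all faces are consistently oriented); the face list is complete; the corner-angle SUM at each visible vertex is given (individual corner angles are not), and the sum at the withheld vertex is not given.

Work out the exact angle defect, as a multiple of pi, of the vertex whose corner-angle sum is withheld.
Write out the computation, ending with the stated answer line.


V = 6, E = 12, F = 8; chi = V - E + F = 2
Gauss-Bonnet: total defect = 2*pi*chi = 4*pi; visible defects sum to (43/12)*pi

Answer: defect(P2) = (5/12)*pi


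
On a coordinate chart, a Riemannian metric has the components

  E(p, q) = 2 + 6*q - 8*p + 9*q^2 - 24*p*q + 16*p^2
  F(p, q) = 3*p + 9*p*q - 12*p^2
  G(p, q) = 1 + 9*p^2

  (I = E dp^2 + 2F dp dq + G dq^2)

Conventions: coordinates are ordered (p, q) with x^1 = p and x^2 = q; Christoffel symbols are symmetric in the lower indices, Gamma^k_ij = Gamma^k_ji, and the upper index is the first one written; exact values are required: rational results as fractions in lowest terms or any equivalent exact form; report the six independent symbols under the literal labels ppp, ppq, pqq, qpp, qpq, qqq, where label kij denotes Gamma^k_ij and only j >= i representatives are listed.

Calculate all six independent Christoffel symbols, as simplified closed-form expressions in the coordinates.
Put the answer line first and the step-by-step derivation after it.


Answer: Gamma_ppp = (16*p - 12*q - 4)/(25*p^2 - 24*p*q - 8*p + 9*q^2 + 6*q + 2), Gamma_ppq = (-12*p + 9*q + 3)/(25*p^2 - 24*p*q - 8*p + 9*q^2 + 6*q + 2), Gamma_pqq = 0, Gamma_qpp = -12*p/(25*p^2 - 24*p*q - 8*p + 9*q^2 + 6*q + 2), Gamma_qpq = 9*p/(25*p^2 - 24*p*q - 8*p + 9*q^2 + 6*q + 2), Gamma_qqq = 0

E = 2 + 6*q - 8*p + 9*q^2 - 24*p*q + 16*p^2; F = 3*p + 9*p*q - 12*p^2; G = 1 + 9*p^2
Gamma^k_ij = (1/2) g^{kl} (d_i g_jl + d_j g_il - d_l g_ij), with g^inv = (1/(EG-F^2)) [[G, -F], [-F, E]]
first partials: E_p = -8 - 24*q + 32*p, E_q = 6 + 18*q - 24*p, F_p = 3 + 9*q - 24*p, F_q = 9*p, G_p = 18*p, G_q = 0
D = EG - F^2 = 2 + 6*q - 8*p + 9*q^2 - 24*p*q + 25*p^2
expanded: Gamma^p_pp = (G E_p - 2F F_p + F E_q)/(2D), Gamma^p_pq = (G E_q - F G_p)/(2D), Gamma^p_qq = (2G F_q - G G_p - F G_q)/(2D), Gamma^q_pp = (2E F_p - E E_q - F E_p)/(2D), Gamma^q_pq = (E G_p - F E_q)/(2D), Gamma^q_qq = (E G_q - 2F F_q + F G_p)/(2D); substitute and cancel common factors


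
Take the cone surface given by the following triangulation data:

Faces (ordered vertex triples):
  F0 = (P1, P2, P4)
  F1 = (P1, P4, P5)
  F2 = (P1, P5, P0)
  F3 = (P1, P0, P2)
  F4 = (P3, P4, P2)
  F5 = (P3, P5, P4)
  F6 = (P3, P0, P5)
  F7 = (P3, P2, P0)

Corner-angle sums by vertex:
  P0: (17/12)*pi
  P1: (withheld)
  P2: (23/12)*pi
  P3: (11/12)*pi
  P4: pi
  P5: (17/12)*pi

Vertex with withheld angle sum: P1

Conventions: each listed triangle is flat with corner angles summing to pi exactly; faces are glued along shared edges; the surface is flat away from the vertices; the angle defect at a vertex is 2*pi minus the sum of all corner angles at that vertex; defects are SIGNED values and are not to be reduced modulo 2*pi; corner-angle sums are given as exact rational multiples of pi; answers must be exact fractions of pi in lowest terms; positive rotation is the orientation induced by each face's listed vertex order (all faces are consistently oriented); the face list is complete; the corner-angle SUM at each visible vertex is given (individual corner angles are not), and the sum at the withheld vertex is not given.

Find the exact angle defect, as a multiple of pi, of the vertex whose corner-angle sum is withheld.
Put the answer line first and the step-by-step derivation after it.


Answer: defect(P1) = (2/3)*pi

V = 6, E = 12, F = 8; chi = V - E + F = 2
Gauss-Bonnet: total defect = 2*pi*chi = 4*pi; visible defects sum to (10/3)*pi


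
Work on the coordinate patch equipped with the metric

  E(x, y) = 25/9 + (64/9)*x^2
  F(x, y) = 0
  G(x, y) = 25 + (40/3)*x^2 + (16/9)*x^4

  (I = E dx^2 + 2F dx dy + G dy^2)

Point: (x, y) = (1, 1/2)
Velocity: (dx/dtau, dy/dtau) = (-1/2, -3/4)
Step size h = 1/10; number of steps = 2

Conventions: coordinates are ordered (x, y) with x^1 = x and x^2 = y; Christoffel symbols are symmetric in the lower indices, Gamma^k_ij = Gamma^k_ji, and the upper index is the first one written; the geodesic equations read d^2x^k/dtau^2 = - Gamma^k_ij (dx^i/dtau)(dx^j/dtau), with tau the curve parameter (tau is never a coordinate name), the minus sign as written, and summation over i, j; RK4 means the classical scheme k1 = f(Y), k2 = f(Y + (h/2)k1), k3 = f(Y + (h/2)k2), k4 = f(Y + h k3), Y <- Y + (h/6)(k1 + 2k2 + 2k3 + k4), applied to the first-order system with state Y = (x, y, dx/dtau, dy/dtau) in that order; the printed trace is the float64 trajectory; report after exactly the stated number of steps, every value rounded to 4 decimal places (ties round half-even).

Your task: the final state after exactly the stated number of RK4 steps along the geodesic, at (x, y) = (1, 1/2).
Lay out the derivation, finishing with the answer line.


f(Y) = (dx/dtau, dy/dtau, -Gamma^x_ij Y'^i Y'^j, -Gamma^y_ij Y'^i Y'^j) with the Gammas evaluated at the stage position; h = 0.100000; intermediate values shown to 6 dp
step 0: x = 1.0000, y = 0.5000, dx/dtau = -0.5000, dy/dtau = -0.7500
step 1:
  k1: at (x, y) = (1.000000, 0.500000), (dx/dtau, dy/dtau) = (-0.500000, -0.750000); Gamma_xxx = 0.719101, Gamma_xxy = 0.000000, Gamma_xyy = -1.707865, Gamma_yxx = 0.000000, Gamma_yxy = 0.421053, Gamma_yyy = 0.000000; k1 = (-0.500000, -0.750000, 0.780899, -0.315789)
  k2: at (x, y) = (0.975000, 0.462500), (dx/dtau, dy/dtau) = (-0.460955, -0.765789); Gamma_xxx = 0.726934, Gamma_xxy = 0.000000, Gamma_xyy = -1.708522, Gamma_yxx = 0.000000, Gamma_yxy = 0.414838, Gamma_yyy = 0.000000; k2 = (-0.460955, -0.765789, 0.847476, -0.292871)
  k3: at (x, y) = (0.976952, 0.461711), (dx/dtau, dy/dtau) = (-0.457626, -0.764644); Gamma_xxx = 0.726326, Gamma_xxy = 0.000000, Gamma_xyy = -1.708476, Gamma_yxx = 0.000000, Gamma_yxy = 0.415332, Gamma_yyy = 0.000000; k3 = (-0.457626, -0.764644, 0.846803, -0.290667)
  k4: at (x, y) = (0.954237, 0.423536), (dx/dtau, dy/dtau) = (-0.415320, -0.779067); Gamma_xxx = 0.733355, Gamma_xxy = 0.000000, Gamma_xyy = -1.708926, Gamma_yxx = 0.000000, Gamma_yxy = 0.409494, Gamma_yyy = 0.000000; k4 = (-0.415320, -0.779067, 0.910727, -0.264993)
  Y <- Y + (h/6)(k1 + 2k2 + 2k3 + k4): x = 0.9541, y = 0.4235, dx/dtau = -0.4153, dy/dtau = -0.7791
step 2:
  k1: at (x, y) = (0.954125, 0.423501), (dx/dtau, dy/dtau) = (-0.415330, -0.779131); Gamma_xxx = 0.733390, Gamma_xxy = 0.000000, Gamma_xyy = -1.708928, Gamma_yxx = 0.000000, Gamma_yxy = 0.409465, Gamma_yyy = 0.000000; k1 = (-0.415330, -0.779131, 0.910887, -0.265003)
  k2: at (x, y) = (0.933359, 0.384545), (dx/dtau, dy/dtau) = (-0.369786, -0.792381); Gamma_xxx = 0.739714, Gamma_xxy = 0.000000, Gamma_xyy = -1.709167, Gamma_yxx = 0.000000, Gamma_yxy = 0.403950, Gamma_yyy = 0.000000; k2 = (-0.369786, -0.792381, 0.971982, -0.236724)
  k3: at (x, y) = (0.935636, 0.383882), (dx/dtau, dy/dtau) = (-0.366731, -0.790967); Gamma_xxx = 0.739026, Gamma_xxy = 0.000000, Gamma_xyy = -1.709150, Gamma_yxx = 0.000000, Gamma_yxy = 0.404563, Gamma_yyy = 0.000000; k3 = (-0.366731, -0.790967, 0.969901, -0.234705)
  k4: at (x, y) = (0.917452, 0.344404), (dx/dtau, dy/dtau) = (-0.318340, -0.802602); Gamma_xxx = 0.744478, Gamma_xxy = 0.000000, Gamma_xyy = -1.709216, Gamma_yxx = 0.000000, Gamma_yxy = 0.399612, Gamma_yyy = 0.000000; k4 = (-0.318340, -0.802602, 1.025578, -0.204202)
  Y <- Y + (h/6)(k1 + 2k2 + 2k3 + k4): x = 0.9173, y = 0.3444, dx/dtau = -0.3183, dy/dtau = -0.8027

Answer: x = 0.9173, y = 0.3444, dx/dtau = -0.3183, dy/dtau = -0.8027


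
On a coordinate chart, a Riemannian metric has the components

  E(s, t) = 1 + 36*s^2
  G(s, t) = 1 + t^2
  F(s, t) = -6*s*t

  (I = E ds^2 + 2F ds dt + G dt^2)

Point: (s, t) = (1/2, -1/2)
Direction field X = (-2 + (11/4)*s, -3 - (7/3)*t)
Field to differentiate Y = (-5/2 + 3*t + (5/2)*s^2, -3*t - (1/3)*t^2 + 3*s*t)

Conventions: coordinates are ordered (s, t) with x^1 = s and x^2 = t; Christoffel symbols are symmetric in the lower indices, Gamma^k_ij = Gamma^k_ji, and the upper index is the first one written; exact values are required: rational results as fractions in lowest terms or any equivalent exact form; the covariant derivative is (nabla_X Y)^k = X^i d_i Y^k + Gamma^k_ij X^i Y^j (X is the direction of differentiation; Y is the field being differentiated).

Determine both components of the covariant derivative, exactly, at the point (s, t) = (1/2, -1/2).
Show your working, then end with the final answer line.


E = 10, F = 3/2, G = 5/4 at the point
E_s = 36, E_t = 0, F_s = 3, F_t = -3, G_s = 0, G_t = -1
EG - F^2 = 41/4;  g^inv = (4/41) * [[5/4, -3/2], [-3/2, 10]]
first-kind symbols [ij,l] = (1/2)(d_i g_jl + d_j g_il - d_l g_ij): [ss,s] = E_s/2 = 18, [ss,t] = F_s - E_t/2 = 3, [st,s] = E_t/2 = 0, [st,t] = G_s/2 = 0, [tt,s] = F_t - G_s/2 = -3, [tt,t] = G_t/2 = -1/2
Gamma^s_ij = (G*[ij,s] - F*[ij,t])/(EG - F^2), Gamma^t_ij = (E*[ij,t] - F*[ij,s])/(EG - F^2)
Gamma_sss = 72/41, Gamma_sst = 0, Gamma_stt = -12/41, Gamma_tss = 12/41, Gamma_tst = 0, Gamma_ttt = -2/41
X = (-5/8, -11/6), Y = (-27/8, 2/3) at the point

Answer: (nabla_X Y)^s = -5905/1968, (nabla_X Y)^t = 1385/369


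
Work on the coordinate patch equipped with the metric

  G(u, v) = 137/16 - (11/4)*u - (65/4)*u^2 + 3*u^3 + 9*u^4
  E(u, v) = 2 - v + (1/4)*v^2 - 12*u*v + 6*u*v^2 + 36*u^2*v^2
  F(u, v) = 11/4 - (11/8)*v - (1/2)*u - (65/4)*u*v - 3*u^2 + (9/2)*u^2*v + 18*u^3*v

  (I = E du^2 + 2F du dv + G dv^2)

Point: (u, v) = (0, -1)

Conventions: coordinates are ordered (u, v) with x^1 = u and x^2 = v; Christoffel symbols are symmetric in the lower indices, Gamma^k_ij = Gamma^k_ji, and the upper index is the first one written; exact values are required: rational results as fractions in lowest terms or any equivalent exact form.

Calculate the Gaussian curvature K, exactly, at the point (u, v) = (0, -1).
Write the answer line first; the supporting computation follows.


Answer: K = -64/29929

E = 13/4, F = 33/8, G = 137/16, EG - F^2 = 173/16 at the point
E_u = 18, E_v = -3/2, F_u = 63/4, F_v = -11/8, G_u = -11/4, G_v = 0
E_vv = 1/2, F_uv = -65/4, G_uu = -65/2
Evaluate Brioschi's two determinant matrices M1, M2 and divide by (EG - F^2)^2.
M1 = [[-E_vv/2 + F_uv - G_uu/2, E_u/2, F_u - E_v/2], [F_v - G_u/2, E, F], [G_v/2, F, G]] = [[-1/4, 9, 33/2], [0, 13/4, 33/8], [0, 33/8, 137/16]]; det M1 = -173/64
M2 = [[0, E_v/2, G_u/2], [E_v/2, E, F], [G_u/2, F, G]] = [[0, -3/4, -11/8], [-3/4, 13/4, 33/8], [-11/8, 33/8, 137/16]]; det M2 = -157/64
det M1 - det M2 = -1/4; K = -1/4 / (173/16)^2 = -64/29929


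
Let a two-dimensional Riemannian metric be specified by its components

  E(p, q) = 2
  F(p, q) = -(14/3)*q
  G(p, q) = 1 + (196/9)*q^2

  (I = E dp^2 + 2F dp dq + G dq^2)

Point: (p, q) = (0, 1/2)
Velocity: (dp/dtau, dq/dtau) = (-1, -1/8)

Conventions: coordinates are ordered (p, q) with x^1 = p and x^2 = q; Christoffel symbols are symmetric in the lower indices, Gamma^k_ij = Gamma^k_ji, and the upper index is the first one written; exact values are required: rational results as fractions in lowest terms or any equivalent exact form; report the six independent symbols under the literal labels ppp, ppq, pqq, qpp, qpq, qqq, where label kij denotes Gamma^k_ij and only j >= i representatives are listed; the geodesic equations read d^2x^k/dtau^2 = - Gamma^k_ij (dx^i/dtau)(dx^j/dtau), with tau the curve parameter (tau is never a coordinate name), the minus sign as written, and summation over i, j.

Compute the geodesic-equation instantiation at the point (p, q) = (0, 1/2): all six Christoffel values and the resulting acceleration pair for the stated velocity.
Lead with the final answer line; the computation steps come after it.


Answer: Gamma_ppp = 0, Gamma_ppq = 0, Gamma_pqq = -42/67, Gamma_qpp = 0, Gamma_qpq = 0, Gamma_qqq = 98/67; accelerations (d^2p/dtau^2, d^2q/dtau^2) = (21/2144, -49/2144)

E = 2, F = -7/3, G = 58/9 at the point
E_p = 0, E_q = 0, F_p = 0, F_q = -14/3, G_p = 0, G_q = 196/9
EG - F^2 = 67/9;  g^inv = (9/67) * [[58/9, 7/3], [7/3, 2]]
first-kind symbols [ij,l] = (1/2)(d_i g_jl + d_j g_il - d_l g_ij): [pp,p] = E_p/2 = 0, [pp,q] = F_p - E_q/2 = 0, [pq,p] = E_q/2 = 0, [pq,q] = G_p/2 = 0, [qq,p] = F_q - G_p/2 = -14/3, [qq,q] = G_q/2 = 98/9
Gamma^p_ij = (G*[ij,p] - F*[ij,q])/(EG - F^2), Gamma^q_ij = (E*[ij,q] - F*[ij,p])/(EG - F^2)
Gamma_ppp = 0, Gamma_ppq = 0, Gamma_pqq = -42/67, Gamma_qpp = 0, Gamma_qpq = 0, Gamma_qqq = 98/67
d^2p/dtau^2 = -(Gamma_ppp*(-1)^2 + 2*Gamma_ppq*(-1)*(-1/8) + Gamma_pqq*(-1/8)^2) = 21/2144
d^2q/dtau^2 = -(Gamma_qpp*(-1)^2 + 2*Gamma_qpq*(-1)*(-1/8) + Gamma_qqq*(-1/8)^2) = -49/2144


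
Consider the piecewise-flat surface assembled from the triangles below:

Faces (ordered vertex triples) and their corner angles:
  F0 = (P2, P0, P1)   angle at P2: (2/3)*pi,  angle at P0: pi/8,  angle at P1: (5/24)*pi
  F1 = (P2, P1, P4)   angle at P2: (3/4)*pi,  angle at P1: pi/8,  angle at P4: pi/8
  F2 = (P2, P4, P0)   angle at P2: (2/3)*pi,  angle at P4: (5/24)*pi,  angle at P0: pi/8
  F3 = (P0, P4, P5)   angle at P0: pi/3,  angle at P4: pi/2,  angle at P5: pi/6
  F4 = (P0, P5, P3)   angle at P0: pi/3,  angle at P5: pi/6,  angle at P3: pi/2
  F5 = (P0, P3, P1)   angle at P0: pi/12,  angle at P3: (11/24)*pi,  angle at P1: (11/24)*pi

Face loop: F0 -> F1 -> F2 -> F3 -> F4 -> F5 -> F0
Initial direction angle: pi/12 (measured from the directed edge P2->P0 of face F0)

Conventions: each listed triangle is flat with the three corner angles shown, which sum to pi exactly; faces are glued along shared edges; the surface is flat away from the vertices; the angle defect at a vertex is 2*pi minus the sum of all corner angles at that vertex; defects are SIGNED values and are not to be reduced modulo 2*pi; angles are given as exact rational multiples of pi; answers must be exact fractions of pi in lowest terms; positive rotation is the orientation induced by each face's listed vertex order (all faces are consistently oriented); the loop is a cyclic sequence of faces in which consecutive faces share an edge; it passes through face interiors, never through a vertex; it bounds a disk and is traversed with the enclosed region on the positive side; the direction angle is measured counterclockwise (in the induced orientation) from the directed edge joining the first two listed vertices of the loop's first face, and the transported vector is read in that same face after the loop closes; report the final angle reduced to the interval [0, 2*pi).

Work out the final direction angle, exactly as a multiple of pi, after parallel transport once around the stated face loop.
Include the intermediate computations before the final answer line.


enclosed vertex P0: corner angles sum to pi, defect = 2*pi - pi = pi
enclosed vertex P2: corner angles sum to (25/12)*pi, defect = 2*pi - (25/12)*pi = -pi/12
the rotation equals the total enclosed defect, so the final angle is initial + defects (mod 2*pi)
final angle = pi/12 + (11/12)*pi = pi (mod 2*pi)

Answer: final direction angle = pi
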